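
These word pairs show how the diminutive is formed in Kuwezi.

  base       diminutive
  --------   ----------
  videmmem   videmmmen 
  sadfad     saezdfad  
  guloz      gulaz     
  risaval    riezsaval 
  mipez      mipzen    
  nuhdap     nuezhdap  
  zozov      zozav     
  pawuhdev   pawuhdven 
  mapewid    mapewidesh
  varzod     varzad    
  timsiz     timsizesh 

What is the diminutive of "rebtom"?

mipez and guloz both end in -z yet inflect differently (mipzen, gulaz), so the final letter is not what conditions the rule; the last vowel is.
"rebtom" has last vowel 'o'. The stems whose last vowel is 'o' (guloz → gulaz, zozov → zozav, varzod → varzad) change the last vowel to 'a'.
The other patterns: stems whose last vowel is 'e' delete the last vowel and add -en; stems whose last vowel is 'a' insert -ez- after the first vowel; stems whose last vowel is 'i' add -esh.
So rebtom → rebtam.

rebtam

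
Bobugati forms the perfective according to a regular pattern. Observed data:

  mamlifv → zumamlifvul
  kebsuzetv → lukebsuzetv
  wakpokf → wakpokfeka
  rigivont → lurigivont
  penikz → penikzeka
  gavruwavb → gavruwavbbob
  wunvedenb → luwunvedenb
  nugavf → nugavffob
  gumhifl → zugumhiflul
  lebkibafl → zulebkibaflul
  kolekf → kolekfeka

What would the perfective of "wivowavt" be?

wivowavttob

"wivowavt" has second-to-last letter 'v'. The stems whose second-to-last letter is 'v' (gavruwavb → gavruwavbbob, nugavf → nugavffob) double the final consonant and add -ob.
The other patterns: stems whose second-to-last letter is 'f' add zu- … -ul around the stem; stems whose second-to-last letter is 'k' add -eka; stems whose second-to-last letter is 'n' or 't' add the prefix lu-.
So wivowavt → wivowavttob.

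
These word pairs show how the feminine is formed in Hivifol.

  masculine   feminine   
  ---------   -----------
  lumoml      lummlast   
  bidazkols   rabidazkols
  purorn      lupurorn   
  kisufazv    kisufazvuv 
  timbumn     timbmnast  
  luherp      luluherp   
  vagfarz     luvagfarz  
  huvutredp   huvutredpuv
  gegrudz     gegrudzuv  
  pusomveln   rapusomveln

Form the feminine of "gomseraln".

huvutredp and luherp both end in -p yet inflect differently (huvutredpuv, luluherp), so the final letter is not what conditions the rule; the second-to-last letter is.
"gomseraln" has second-to-last letter 'l'. The stems whose second-to-last letter is 'l' (pusomveln → rapusomveln, bidazkols → rabidazkols) add the prefix ra-.
So gomseraln → ragomseraln.

ragomseraln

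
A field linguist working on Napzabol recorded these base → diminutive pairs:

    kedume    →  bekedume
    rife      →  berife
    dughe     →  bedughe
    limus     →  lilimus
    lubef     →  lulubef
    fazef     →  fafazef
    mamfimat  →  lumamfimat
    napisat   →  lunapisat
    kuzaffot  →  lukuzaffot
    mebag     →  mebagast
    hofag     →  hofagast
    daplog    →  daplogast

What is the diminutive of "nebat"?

kedume and lubef both have last vowel 'e' yet inflect differently (bekedume, lulubef), so the last vowel is not what conditions the rule; the final letter is.
"nebat" ends in -t. The stems ending in -t (mamfimat → lumamfimat, napisat → lunapisat, kuzaffot → lukuzaffot) add the prefix lu-.
The other patterns: stems ending in -e add the prefix be-; stems ending in -f or -s repeat the first consonant+vowel as a prefix; stems ending in -g add -ast.
So nebat → lunebat.

lunebat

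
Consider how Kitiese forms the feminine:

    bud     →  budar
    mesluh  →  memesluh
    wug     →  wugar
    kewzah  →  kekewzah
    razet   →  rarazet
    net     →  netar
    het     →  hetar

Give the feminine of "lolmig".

lololmig

razet and net both end in -t yet inflect differently (rarazet, netar), so the final letter is not what conditions the rule; the number of vowels is.
"lolmig" has 2 vowels. The stems with 2 vowels (mesluh → memesluh, kewzah → kekewzah, razet → rarazet) repeat the first consonant+vowel as a prefix.
The other pattern: stems with 1 vowel add -ar.
So lolmig → lololmig.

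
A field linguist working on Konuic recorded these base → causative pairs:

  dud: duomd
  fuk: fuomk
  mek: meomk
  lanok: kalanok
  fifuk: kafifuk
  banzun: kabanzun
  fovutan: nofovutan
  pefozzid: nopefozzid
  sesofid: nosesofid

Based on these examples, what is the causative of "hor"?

"hor" has 1 vowel. The stems with 1 vowel (dud → duomd, fuk → fuomk, mek → meomk) insert -om- after the first vowel.
So hor → hoomr.

hoomr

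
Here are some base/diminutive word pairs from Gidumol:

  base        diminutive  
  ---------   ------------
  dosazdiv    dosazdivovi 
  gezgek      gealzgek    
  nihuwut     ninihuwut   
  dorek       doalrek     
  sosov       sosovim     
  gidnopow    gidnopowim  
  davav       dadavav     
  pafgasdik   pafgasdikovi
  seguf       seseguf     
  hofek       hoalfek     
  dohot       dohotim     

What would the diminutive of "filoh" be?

dorek and pafgasdik both end in -k yet inflect differently (doalrek, pafgasdikovi), so the final letter is not what conditions the rule; the last vowel is.
"filoh" has last vowel 'o'. The stems whose last vowel is 'o' (sosov → sosovim, dohot → dohotim, gidnopow → gidnopowim) add -im.
So filoh → filohim.

filohim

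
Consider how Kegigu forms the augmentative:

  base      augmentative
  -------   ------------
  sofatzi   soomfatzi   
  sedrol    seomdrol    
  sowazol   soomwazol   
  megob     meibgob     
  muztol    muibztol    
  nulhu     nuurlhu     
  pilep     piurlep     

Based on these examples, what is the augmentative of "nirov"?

"nirov" begins with n-. The one such stem in the data (nulhu → nuurlhu) inserts -ur- after the first vowel (as does pilep), so the same rule applies.
So nirov → niurrov.

niurrov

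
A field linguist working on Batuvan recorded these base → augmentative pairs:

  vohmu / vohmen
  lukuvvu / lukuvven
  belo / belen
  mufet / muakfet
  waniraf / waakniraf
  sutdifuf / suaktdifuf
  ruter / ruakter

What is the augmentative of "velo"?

velen

vohmu and sutdifuf both have last vowel 'u' yet inflect differently (vohmen, suaktdifuf), so the last vowel is not what conditions the rule; whether the stem ends in a vowel or a consonant is.
"velo" ends in a vowel. The stems ending in a vowel (vohmu → vohmen, lukuvvu → lukuvven, belo → belen) drop the final letter and add -en.
The other pattern: stems ending in a consonant insert -ak- after the first vowel.
So velo → velen.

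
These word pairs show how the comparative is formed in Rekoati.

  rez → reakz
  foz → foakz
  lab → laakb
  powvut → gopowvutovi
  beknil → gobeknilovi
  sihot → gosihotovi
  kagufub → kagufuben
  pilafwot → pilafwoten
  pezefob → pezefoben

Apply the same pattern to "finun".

lab and kagufub both end in -b yet inflect differently (laakb, kagufuben), so the final letter is not what conditions the rule; the number of vowels is.
"finun" has 2 vowels. The stems with 2 vowels (powvut → gopowvutovi, beknil → gobeknilovi, sihot → gosihotovi) add go- … -ovi around the stem.
The other patterns: stems with 1 vowel insert -ak- after the first vowel; stems with 3 vowels add -en.
So finun → gofinunovi.

gofinunovi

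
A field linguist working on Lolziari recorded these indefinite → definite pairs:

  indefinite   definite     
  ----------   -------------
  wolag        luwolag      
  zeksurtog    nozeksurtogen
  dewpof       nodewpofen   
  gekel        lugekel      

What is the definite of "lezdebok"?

zeksurtog and wolag both end in -g yet inflect differently (nozeksurtogen, luwolag), so the final letter is not what conditions the rule; the last vowel is.
"lezdebok" has last vowel 'o'. The stems whose last vowel is 'o' (zeksurtog → nozeksurtogen, dewpof → nodewpofen) add no- … -en around the stem.
So lezdebok → nolezdeboken.

nolezdeboken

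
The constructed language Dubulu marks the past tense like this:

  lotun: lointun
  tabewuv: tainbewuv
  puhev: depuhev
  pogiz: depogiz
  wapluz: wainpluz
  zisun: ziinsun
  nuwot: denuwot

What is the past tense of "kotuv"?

tabewuv and puhev both end in -v yet inflect differently (tainbewuv, depuhev), so the final letter is not what conditions the rule; the last vowel is.
"kotuv" has last vowel 'u'. The stems whose last vowel is 'u' (tabewuv → tainbewuv, wapluz → wainpluz, zisun → ziinsun) insert -in- after the first vowel.
The other pattern: stems whose last vowel is 'e', 'i' or 'o' add the prefix de-.
So kotuv → kointuv.

kointuv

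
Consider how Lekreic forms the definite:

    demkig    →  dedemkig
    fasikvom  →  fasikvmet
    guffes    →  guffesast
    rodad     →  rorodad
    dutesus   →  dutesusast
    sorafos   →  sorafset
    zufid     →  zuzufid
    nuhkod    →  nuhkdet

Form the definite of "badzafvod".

"badzafvod" has last vowel 'o'. The stems whose last vowel is 'o' (nuhkod → nuhkdet, fasikvom → fasikvmet, sorafos → sorafset) delete the last vowel and add -et.
The other patterns: stems whose last vowel is 'a' or 'i' repeat the first consonant+vowel as a prefix; stems whose last vowel is 'e' or 'u' add -ast.
So badzafvod → badzafvdet.

badzafvdet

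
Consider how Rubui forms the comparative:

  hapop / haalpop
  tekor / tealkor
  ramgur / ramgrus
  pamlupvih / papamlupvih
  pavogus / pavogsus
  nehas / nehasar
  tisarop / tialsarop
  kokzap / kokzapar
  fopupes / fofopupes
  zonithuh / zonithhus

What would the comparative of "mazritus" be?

mazritsus

fopupes and nehas both end in -s yet inflect differently (fofopupes, nehasar), so the final letter is not what conditions the rule; the last vowel is.
"mazritus" has last vowel 'u'. The stems whose last vowel is 'u' (zonithuh → zonithhus, pavogus → pavogsus, ramgur → ramgrus) delete the last vowel and add -us.
So mazritus → mazritsus.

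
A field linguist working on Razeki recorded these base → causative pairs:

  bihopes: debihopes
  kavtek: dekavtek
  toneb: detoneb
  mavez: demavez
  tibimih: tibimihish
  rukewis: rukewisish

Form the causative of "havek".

dehavek

"havek" has last vowel 'e'. The stems whose last vowel is 'e' (bihopes → debihopes, kavtek → dekavtek, toneb → detoneb) add the prefix de-.
So havek → dehavek.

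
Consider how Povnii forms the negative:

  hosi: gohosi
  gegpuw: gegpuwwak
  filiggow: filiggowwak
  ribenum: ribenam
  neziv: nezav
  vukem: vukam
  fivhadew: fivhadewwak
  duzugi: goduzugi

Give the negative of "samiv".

fivhadew and vukem both have last vowel 'e' yet inflect differently (fivhadewwak, vukam), so the last vowel is not what conditions the rule; the final letter is.
"samiv" ends in -v. The one such stem in the data (neziv → nezav) changes the last vowel to 'a' (as do vukem, ribenum), so the same rule applies.
So samiv → samav.

samav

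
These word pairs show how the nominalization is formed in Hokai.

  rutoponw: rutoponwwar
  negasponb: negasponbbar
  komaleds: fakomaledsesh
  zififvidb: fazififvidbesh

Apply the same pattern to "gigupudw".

negasponb and zififvidb both end in -b yet inflect differently (negasponbbar, fazififvidbesh), so the final letter is not what conditions the rule; the second-to-last letter is.
"gigupudw" has second-to-last letter 'd'. The stems whose second-to-last letter is 'd' (komaleds → fakomaledsesh, zififvidb → fazififvidbesh) add fa- … -esh around the stem.
The other pattern: stems whose second-to-last letter is 'n' double the final consonant and add -ar.
So gigupudw → fagigupudwesh.

fagigupudwesh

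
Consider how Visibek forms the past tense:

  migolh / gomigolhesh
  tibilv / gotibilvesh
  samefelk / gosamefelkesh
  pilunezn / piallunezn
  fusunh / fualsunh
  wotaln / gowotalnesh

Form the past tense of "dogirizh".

doalgirizh

migolh and fusunh both end in -h yet inflect differently (gomigolhesh, fualsunh), so the final letter is not what conditions the rule; the second-to-last letter is.
"dogirizh" has second-to-last letter 'z'. The one such stem in the data (pilunezn → piallunezn) inserts -al- after the first vowel (as does fusunh), so the same rule applies.
The other pattern: stems whose second-to-last letter is 'l' add go- … -esh around the stem.
So dogirizh → doalgirizh.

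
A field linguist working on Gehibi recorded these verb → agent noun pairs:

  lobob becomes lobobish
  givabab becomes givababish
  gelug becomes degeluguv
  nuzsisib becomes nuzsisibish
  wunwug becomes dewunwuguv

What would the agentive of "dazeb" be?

dazebish

givabab and gelug both begin with g- yet inflect differently (givababish, degeluguv), so the first letter is not what conditions the rule; the final letter is.
"dazeb" ends in -b. The stems ending in -b (givabab → givababish, lobob → lobobish, nuzsisib → nuzsisibish) add -ish.
So dazeb → dazebish.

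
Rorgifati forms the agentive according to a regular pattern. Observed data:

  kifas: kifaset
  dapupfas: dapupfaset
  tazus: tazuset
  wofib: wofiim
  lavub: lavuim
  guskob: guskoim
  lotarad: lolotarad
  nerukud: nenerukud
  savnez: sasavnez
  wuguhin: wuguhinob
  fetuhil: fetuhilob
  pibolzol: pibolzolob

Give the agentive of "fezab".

tazus and lavub both have last vowel 'u' yet inflect differently (tazuset, lavuim), so the last vowel is not what conditions the rule; the final letter is.
"fezab" ends in -b. The stems ending in -b (wofib → wofiim, lavub → lavuim, guskob → guskoim) drop the final letter and add -im.
The other patterns: stems ending in -s add -et; stems ending in -d or -z repeat the first consonant+vowel as a prefix; stems ending in -l or -n add -ob.
So fezab → fezaim.

fezaim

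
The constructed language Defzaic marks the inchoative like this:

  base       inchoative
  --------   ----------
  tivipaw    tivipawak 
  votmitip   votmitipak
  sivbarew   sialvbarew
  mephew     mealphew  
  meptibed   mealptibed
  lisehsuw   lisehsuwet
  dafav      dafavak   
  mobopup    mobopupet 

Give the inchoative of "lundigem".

lisehsuw and tivipaw both end in -w yet inflect differently (lisehsuwet, tivipawak), so the final letter is not what conditions the rule; the last vowel is.
"lundigem" has last vowel 'e'. The stems whose last vowel is 'e' (meptibed → mealptibed, mephew → mealphew, sivbarew → sialvbarew) insert -al- after the first vowel.
So lundigem → lualndigem.

lualndigem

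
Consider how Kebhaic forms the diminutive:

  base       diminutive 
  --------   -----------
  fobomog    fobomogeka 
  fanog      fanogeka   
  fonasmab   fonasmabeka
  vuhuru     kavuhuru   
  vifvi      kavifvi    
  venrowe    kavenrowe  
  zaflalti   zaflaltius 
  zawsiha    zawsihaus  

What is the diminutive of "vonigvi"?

kavonigvi

vifvi and zaflalti both end in -i yet inflect differently (kavifvi, zaflaltius), so the final letter is not what conditions the rule; the first letter is.
"vonigvi" begins with v-. The stems beginning with v- (vuhuru → kavuhuru, vifvi → kavifvi, venrowe → kavenrowe) add the prefix ka-.
The other patterns: stems beginning with f- add -eka; stems beginning with z- add -us.
So vonigvi → kavonigvi.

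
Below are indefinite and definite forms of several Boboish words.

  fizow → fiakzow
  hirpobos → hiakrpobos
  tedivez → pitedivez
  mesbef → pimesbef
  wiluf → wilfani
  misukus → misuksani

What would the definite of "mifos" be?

miakfos

mesbef and wiluf both end in -f yet inflect differently (pimesbef, wilfani), so the final letter is not what conditions the rule; the last vowel is.
"mifos" has last vowel 'o'. The stems whose last vowel is 'o' (fizow → fiakzow, hirpobos → hiakrpobos) insert -ak- after the first vowel.
The other patterns: stems whose last vowel is 'e' add the prefix pi-; stems whose last vowel is 'u' delete the last vowel and add -ani.
So mifos → miakfos.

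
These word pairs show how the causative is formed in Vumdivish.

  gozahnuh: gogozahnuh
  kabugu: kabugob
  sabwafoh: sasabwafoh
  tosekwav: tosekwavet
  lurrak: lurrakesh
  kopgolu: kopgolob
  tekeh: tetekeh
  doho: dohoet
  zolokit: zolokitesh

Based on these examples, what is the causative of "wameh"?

gozahnuh and kopgolu both have last vowel 'u' yet inflect differently (gogozahnuh, kopgolob), so the last vowel is not what conditions the rule; the final letter is.
"wameh" ends in -h. The stems ending in -h (sabwafoh → sasabwafoh, tekeh → tetekeh, gozahnuh → gogozahnuh) repeat the first consonant+vowel as a prefix.
The other patterns: stems ending in -u drop the final letter and add -ob; stems ending in -k or -t add -esh; stems ending in -o or -v add -et.
So wameh → wawameh.

wawameh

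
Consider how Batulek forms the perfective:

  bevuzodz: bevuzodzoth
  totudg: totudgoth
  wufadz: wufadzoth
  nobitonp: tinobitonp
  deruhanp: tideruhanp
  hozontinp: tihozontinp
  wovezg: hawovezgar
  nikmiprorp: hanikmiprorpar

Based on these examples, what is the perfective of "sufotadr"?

sufotadroth

totudg and wovezg both end in -g yet inflect differently (totudgoth, hawovezgar), so the final letter is not what conditions the rule; the second-to-last letter is.
"sufotadr" has second-to-last letter 'd'. The stems whose second-to-last letter is 'd' (bevuzodz → bevuzodzoth, totudg → totudgoth, wufadz → wufadzoth) add -oth.
The other patterns: stems whose second-to-last letter is 'n' add the prefix ti-; stems whose second-to-last letter is 'r' or 'z' add ha- … -ar around the stem.
So sufotadr → sufotadroth.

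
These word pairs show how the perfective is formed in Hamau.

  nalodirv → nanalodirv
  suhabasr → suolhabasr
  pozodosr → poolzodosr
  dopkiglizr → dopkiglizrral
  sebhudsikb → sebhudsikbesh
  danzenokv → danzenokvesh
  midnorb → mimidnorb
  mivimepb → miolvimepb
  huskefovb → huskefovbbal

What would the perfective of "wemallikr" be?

wemallikresh

"wemallikr" has second-to-last letter 'k'. The stems whose second-to-last letter is 'k' (sebhudsikb → sebhudsikbesh, danzenokv → danzenokvesh) add -esh.
The other patterns: stems whose second-to-last letter is 'r' repeat the first consonant+vowel as a prefix; stems whose second-to-last letter is 'v' or 'z' double the final consonant and add -al; stems whose second-to-last letter is 'p' or 's' insert -ol- after the first vowel.
So wemallikr → wemallikresh.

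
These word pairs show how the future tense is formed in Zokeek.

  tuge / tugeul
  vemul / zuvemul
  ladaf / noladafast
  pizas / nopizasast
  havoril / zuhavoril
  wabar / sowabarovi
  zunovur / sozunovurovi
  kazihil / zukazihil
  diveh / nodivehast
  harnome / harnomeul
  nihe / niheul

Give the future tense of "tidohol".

zutidohol

zunovur and vemul both have last vowel 'u' yet inflect differently (sozunovurovi, zuvemul), so the last vowel is not what conditions the rule; the final letter is.
"tidohol" ends in -l. The stems ending in -l (kazihil → zukazihil, havoril → zuhavoril, vemul → zuvemul) add the prefix zu-.
So tidohol → zutidohol.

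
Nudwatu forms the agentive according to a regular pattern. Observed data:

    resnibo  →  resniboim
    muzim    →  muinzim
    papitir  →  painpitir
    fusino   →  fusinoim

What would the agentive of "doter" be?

papitir and fusino both have 3 vowels yet inflect differently (painpitir, fusinoim), so the number of vowels is not what conditions the rule; whether the stem ends in a vowel or a consonant is.
"doter" ends in a consonant. The stems ending in a consonant (muzim → muinzim, papitir → painpitir) insert -in- after the first vowel.
So doter → dointer.

dointer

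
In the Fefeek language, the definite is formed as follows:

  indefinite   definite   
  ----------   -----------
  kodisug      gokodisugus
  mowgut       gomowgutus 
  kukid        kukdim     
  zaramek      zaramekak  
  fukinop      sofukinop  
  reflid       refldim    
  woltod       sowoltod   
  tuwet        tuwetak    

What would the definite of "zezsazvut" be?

woltod and reflid both end in -d yet inflect differently (sowoltod, refldim), so the final letter is not what conditions the rule; the last vowel is.
"zezsazvut" has last vowel 'u'. The stems whose last vowel is 'u' (mowgut → gomowgutus, kodisug → gokodisugus) add go- … -us around the stem.
The other patterns: stems whose last vowel is 'o' add the prefix so-; stems whose last vowel is 'i' delete the last vowel and add -im; stems whose last vowel is 'e' add -ak.
So zezsazvut → gozezsazvutus.

gozezsazvutus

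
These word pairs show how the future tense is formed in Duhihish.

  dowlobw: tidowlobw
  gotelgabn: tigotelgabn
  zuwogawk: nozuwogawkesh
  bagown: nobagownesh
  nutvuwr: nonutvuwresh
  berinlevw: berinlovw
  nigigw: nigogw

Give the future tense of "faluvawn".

gotelgabn and bagown both end in -n yet inflect differently (tigotelgabn, nobagownesh), so the final letter is not what conditions the rule; the second-to-last letter is.
"faluvawn" has second-to-last letter 'w'. The stems whose second-to-last letter is 'w' (zuwogawk → nozuwogawkesh, bagown → nobagownesh, nutvuwr → nonutvuwresh) add no- … -esh around the stem.
The other patterns: stems whose second-to-last letter is 'b' add the prefix ti-; stems whose second-to-last letter is 'g' or 'v' change the last vowel to 'o'.
So faluvawn → nofaluvawnesh.

nofaluvawnesh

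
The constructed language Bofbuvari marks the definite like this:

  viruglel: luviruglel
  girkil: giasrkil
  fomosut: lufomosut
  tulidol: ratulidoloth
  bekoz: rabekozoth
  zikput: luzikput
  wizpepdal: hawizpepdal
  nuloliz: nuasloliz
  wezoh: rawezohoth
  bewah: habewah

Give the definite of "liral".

haliral

wizpepdal and girkil both end in -l yet inflect differently (hawizpepdal, giasrkil), so the final letter is not what conditions the rule; the last vowel is.
"liral" has last vowel 'a'. The stems whose last vowel is 'a' (bewah → habewah, wizpepdal → hawizpepdal) add the prefix ha-.
So liral → haliral.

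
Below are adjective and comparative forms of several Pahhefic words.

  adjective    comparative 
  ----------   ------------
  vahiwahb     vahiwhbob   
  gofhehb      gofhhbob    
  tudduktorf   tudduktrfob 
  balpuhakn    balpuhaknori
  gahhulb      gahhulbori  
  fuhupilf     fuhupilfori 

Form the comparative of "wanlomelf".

wanlomelfori

vahiwahb and gahhulb both end in -b yet inflect differently (vahiwhbob, gahhulbori), so the final letter is not what conditions the rule; the second-to-last letter is.
"wanlomelf" has second-to-last letter 'l'. The stems whose second-to-last letter is 'l' (gahhulb → gahhulbori, fuhupilf → fuhupilfori) add -ori.
The other pattern: stems whose second-to-last letter is 'h' or 'r' delete the last vowel and add -ob.
So wanlomelf → wanlomelfori.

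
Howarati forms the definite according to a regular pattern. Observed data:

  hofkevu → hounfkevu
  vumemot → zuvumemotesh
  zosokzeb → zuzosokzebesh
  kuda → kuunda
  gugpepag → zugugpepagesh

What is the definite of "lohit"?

gugpepag and kuda both have last vowel 'a' yet inflect differently (zugugpepagesh, kuunda), so the last vowel is not what conditions the rule; whether the stem ends in a vowel or a consonant is.
"lohit" ends in a consonant. The stems ending in a consonant (gugpepag → zugugpepagesh, zosokzeb → zuzosokzebesh, vumemot → zuvumemotesh) add zu- … -esh around the stem.
The other pattern: stems ending in a vowel insert -un- after the first vowel.
So lohit → zulohitesh.

zulohitesh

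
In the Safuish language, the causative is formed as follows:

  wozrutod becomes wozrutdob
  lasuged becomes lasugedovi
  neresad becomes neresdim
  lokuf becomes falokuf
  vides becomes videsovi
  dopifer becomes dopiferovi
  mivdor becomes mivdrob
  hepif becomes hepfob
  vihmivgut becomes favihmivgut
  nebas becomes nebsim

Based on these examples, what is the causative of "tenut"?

wozrutod and neresad both end in -d yet inflect differently (wozrutdob, neresdim), so the final letter is not what conditions the rule; the last vowel is.
"tenut" has last vowel 'u'. The stems whose last vowel is 'u' (vihmivgut → favihmivgut, lokuf → falokuf) add the prefix fa-.
The other patterns: stems whose last vowel is 'i' or 'o' delete the last vowel and add -ob; stems whose last vowel is 'a' delete the last vowel and add -im; stems whose last vowel is 'e' add -ovi.
So tenut → fatenut.

fatenut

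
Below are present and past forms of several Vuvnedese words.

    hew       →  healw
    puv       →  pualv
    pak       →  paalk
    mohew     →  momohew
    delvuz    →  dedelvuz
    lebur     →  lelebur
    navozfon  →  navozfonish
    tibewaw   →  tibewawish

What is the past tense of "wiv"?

hew and mohew both end in -w yet inflect differently (healw, momohew), so the final letter is not what conditions the rule; the number of vowels is.
"wiv" has 1 vowel. The stems with 1 vowel (hew → healw, puv → pualv, pak → paalk) insert -al- after the first vowel.
The other patterns: stems with 2 vowels repeat the first consonant+vowel as a prefix; stems with 3 vowels add -ish.
So wiv → wialv.

wialv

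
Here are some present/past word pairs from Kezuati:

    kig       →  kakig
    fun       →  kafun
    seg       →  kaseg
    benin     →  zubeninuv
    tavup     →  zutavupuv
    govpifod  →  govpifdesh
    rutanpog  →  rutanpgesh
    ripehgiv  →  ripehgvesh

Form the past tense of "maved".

zumaveduv

fun and benin both end in -n yet inflect differently (kafun, zubeninuv), so the final letter is not what conditions the rule; the number of vowels is.
"maved" has 2 vowels. The stems with 2 vowels (benin → zubeninuv, tavup → zutavupuv) add zu- … -uv around the stem.
So maved → zumaveduv.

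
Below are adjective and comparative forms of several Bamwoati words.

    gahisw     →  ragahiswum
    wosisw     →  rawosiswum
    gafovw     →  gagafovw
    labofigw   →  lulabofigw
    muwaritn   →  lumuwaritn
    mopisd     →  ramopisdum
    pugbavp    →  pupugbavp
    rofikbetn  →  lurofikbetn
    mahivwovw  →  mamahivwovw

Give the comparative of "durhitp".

ludurhitp

gahisw and gafovw both end in -w yet inflect differently (ragahiswum, gagafovw), so the final letter is not what conditions the rule; the second-to-last letter is.
"durhitp" has second-to-last letter 't'. The stems whose second-to-last letter is 't' (muwaritn → lumuwaritn, rofikbetn → lurofikbetn) add the prefix lu-.
So durhitp → ludurhitp.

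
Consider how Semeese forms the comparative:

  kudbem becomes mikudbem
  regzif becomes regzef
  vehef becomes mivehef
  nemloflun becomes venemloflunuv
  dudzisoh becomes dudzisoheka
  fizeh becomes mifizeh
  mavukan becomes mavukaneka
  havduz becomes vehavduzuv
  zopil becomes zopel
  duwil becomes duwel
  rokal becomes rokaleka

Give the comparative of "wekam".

wekameka

mavukan and nemloflun both end in -n yet inflect differently (mavukaneka, venemloflunuv), so the final letter is not what conditions the rule; the last vowel is.
"wekam" has last vowel 'a'. The stems whose last vowel is 'a' (mavukan → mavukaneka, rokal → rokaleka) add -eka.
The other patterns: stems whose last vowel is 'u' add ve- … -uv around the stem; stems whose last vowel is 'e' add the prefix mi-; stems whose last vowel is 'i' change the last vowel to 'e'.
So wekam → wekameka.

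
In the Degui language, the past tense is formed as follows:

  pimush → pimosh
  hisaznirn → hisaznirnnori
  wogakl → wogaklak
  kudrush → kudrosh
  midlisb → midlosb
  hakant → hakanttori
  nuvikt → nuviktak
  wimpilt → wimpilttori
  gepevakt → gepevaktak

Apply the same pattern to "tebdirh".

nuvikt and wimpilt both end in -t yet inflect differently (nuviktak, wimpilttori), so the final letter is not what conditions the rule; the second-to-last letter is.
"tebdirh" has second-to-last letter 'r'. The one such stem in the data (hisaznirn → hisaznirnnori) doubles the final consonant and adds -ori (as do wimpilt, hakant), so the same rule applies.
So tebdirh → tebdirhhori.

tebdirhhori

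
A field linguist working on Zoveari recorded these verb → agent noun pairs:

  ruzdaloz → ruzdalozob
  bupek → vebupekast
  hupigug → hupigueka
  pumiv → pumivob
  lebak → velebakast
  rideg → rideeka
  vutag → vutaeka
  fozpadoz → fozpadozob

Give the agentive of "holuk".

bupek and rideg both have last vowel 'e' yet inflect differently (vebupekast, rideeka), so the last vowel is not what conditions the rule; the final letter is.
"holuk" ends in -k. The stems ending in -k (bupek → vebupekast, lebak → velebakast) add ve- … -ast around the stem.
So holuk → veholukast.

veholukast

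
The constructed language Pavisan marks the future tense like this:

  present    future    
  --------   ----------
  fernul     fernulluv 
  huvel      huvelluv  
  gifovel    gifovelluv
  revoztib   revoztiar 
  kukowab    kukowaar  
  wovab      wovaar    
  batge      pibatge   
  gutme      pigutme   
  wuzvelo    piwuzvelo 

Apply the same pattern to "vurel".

huvel and batge both have last vowel 'e' yet inflect differently (huvelluv, pibatge), so the last vowel is not what conditions the rule; the final letter is.
"vurel" ends in -l. The stems ending in -l (fernul → fernulluv, huvel → huvelluv, gifovel → gifovelluv) double the final consonant and add -uv.
So vurel → vurelluv.

vurelluv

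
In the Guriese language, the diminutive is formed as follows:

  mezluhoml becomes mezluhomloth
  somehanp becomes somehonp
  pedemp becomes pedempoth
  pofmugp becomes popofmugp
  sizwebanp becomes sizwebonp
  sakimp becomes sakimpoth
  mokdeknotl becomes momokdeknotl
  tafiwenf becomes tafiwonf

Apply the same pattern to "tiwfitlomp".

somehanp and sakimp both end in -p yet inflect differently (somehonp, sakimpoth), so the final letter is not what conditions the rule; the second-to-last letter is.
"tiwfitlomp" has second-to-last letter 'm'. The stems whose second-to-last letter is 'm' (sakimp → sakimpoth, mezluhoml → mezluhomloth, pedemp → pedempoth) add -oth.
The other patterns: stems whose second-to-last letter is 'n' change the last vowel to 'o'; stems whose second-to-last letter is 'g' or 't' repeat the first consonant+vowel as a prefix.
So tiwfitlomp → tiwfitlompoth.

tiwfitlompoth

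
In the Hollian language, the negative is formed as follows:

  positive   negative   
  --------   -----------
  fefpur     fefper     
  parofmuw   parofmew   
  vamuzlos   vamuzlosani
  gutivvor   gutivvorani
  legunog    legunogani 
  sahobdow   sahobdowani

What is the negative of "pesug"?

parofmuw and sahobdow both end in -w yet inflect differently (parofmew, sahobdowani), so the final letter is not what conditions the rule; the last vowel is.
"pesug" has last vowel 'u'. The stems whose last vowel is 'u' (fefpur → fefper, parofmuw → parofmew) change the last vowel to 'e'.
The other pattern: stems whose last vowel is 'o' add -ani.
So pesug → peseg.

peseg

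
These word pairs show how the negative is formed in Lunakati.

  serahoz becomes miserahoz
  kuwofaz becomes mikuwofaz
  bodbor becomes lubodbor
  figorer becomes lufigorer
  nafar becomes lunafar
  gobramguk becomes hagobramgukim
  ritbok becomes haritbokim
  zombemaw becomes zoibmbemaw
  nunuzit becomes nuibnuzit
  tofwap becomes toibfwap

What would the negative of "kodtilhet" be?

"kodtilhet" ends in -t. The one such stem in the data (nunuzit → nuibnuzit) inserts -ib- after the first vowel (as do zombemaw, tofwap), so the same rule applies.
The other patterns: stems ending in -z add the prefix mi-; stems ending in -r add the prefix lu-; stems ending in -k add ha- … -im around the stem.
So kodtilhet → koibdtilhet.

koibdtilhet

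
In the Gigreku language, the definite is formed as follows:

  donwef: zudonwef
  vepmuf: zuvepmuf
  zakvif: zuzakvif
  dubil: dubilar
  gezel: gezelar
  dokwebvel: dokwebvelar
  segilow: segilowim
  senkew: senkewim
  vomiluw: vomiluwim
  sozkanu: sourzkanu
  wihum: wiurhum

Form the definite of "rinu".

riurnu

"rinu" ends in -u. The one such stem in the data (sozkanu → sourzkanu) inserts -ur- after the first vowel (as does wihum), so the same rule applies.
So rinu → riurnu.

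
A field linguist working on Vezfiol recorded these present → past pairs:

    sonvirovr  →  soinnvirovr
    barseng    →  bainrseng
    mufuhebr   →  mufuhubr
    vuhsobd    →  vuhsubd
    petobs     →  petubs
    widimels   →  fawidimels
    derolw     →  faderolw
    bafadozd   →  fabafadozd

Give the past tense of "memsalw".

sonvirovr and mufuhebr both end in -r yet inflect differently (soinnvirovr, mufuhubr), so the final letter is not what conditions the rule; the second-to-last letter is.
"memsalw" has second-to-last letter 'l'. The stems whose second-to-last letter is 'l' (widimels → fawidimels, derolw → faderolw) add the prefix fa-.
So memsalw → famemsalw.

famemsalw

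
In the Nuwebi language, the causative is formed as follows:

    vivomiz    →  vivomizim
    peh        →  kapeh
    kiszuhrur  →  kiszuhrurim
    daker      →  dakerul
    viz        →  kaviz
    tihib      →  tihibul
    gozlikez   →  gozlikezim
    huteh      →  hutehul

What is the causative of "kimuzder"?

peh and huteh both end in -h yet inflect differently (kapeh, hutehul), so the final letter is not what conditions the rule; the number of vowels is.
"kimuzder" has 3 vowels. The stems with 3 vowels (vivomiz → vivomizim, kiszuhrur → kiszuhrurim, gozlikez → gozlikezim) add -im.
The other patterns: stems with 1 vowel add the prefix ka-; stems with 2 vowels add -ul.
So kimuzder → kimuzderim.

kimuzderim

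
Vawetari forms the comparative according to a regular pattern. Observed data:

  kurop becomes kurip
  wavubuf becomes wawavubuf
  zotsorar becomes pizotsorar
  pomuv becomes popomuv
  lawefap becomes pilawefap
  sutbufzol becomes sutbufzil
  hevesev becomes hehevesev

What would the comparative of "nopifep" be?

nonopifep

"nopifep" has last vowel 'e'. The one such stem in the data (hevesev → hehevesev) repeats the first consonant+vowel as a prefix (as do pomuv, wavubuf), so the same rule applies.
The other patterns: stems whose last vowel is 'o' change the last vowel to 'i'; stems whose last vowel is 'a' add the prefix pi-.
So nopifep → nonopifep.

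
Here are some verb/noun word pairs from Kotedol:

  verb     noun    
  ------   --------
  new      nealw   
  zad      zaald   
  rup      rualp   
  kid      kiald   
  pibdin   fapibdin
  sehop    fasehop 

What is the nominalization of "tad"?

taald

rup and sehop both end in -p yet inflect differently (rualp, fasehop), so the final letter is not what conditions the rule; the number of vowels is.
"tad" has 1 vowel. The stems with 1 vowel (new → nealw, zad → zaald, rup → rualp) insert -al- after the first vowel.
So tad → taald.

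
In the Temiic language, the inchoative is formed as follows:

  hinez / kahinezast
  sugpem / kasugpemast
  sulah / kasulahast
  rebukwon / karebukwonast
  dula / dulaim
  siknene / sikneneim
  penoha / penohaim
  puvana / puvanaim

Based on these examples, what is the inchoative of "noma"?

sulah and dula both have last vowel 'a' yet inflect differently (kasulahast, dulaim), so the last vowel is not what conditions the rule; whether the stem ends in a vowel or a consonant is.
"noma" ends in a vowel. The stems ending in a vowel (dula → dulaim, siknene → sikneneim, penoha → penohaim) add -im.
The other pattern: stems ending in a consonant add ka- … -ast around the stem.
So noma → nomaim.

nomaim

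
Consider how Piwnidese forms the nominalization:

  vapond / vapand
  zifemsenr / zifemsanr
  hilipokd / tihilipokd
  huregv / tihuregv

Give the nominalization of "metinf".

vapond and hilipokd both end in -d yet inflect differently (vapand, tihilipokd), so the final letter is not what conditions the rule; the second-to-last letter is.
"metinf" has second-to-last letter 'n'. The stems whose second-to-last letter is 'n' (vapond → vapand, zifemsenr → zifemsanr) change the last vowel to 'a'.
The other pattern: stems whose second-to-last letter is 'g' or 'k' add the prefix ti-.
So metinf → metanf.

metanf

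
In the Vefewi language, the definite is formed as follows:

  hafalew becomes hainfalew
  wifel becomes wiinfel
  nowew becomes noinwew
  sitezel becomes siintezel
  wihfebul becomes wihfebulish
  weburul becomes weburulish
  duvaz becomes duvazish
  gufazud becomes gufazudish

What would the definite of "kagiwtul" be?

kagiwtulish

"kagiwtul" has last vowel 'u'. The stems whose last vowel is 'u' (wihfebul → wihfebulish, weburul → weburulish, gufazud → gufazudish) add -ish.
So kagiwtul → kagiwtulish.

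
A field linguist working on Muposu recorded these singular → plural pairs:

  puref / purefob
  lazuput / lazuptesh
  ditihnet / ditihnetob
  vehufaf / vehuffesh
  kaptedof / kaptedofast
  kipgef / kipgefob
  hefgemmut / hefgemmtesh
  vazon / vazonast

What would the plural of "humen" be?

humenob

kaptedof and kipgef both end in -f yet inflect differently (kaptedofast, kipgefob), so the final letter is not what conditions the rule; the last vowel is.
"humen" has last vowel 'e'. The stems whose last vowel is 'e' (kipgef → kipgefob, puref → purefob, ditihnet → ditihnetob) add -ob.
So humen → humenob.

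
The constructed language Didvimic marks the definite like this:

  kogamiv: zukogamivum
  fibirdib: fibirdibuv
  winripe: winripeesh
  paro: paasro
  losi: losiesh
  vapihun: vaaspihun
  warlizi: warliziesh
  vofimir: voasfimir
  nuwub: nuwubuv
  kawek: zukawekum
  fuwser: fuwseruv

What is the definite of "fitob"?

fitobuv

fuwser and vofimir both end in -r yet inflect differently (fuwseruv, voasfimir), so the final letter is not what conditions the rule; the first letter is.
"fitob" begins with f-. The stems beginning with f- (fuwser → fuwseruv, fibirdib → fibirdibuv) add -uv.
So fitob → fitobuv.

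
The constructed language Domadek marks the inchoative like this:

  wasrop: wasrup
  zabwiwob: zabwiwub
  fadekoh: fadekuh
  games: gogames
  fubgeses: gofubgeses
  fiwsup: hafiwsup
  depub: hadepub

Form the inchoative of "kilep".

wasrop and fiwsup both end in -p yet inflect differently (wasrup, hafiwsup), so the final letter is not what conditions the rule; the last vowel is.
"kilep" has last vowel 'e'. The stems whose last vowel is 'e' (games → gogames, fubgeses → gofubgeses) add the prefix go-.
The other patterns: stems whose last vowel is 'o' change the last vowel to 'u'; stems whose last vowel is 'u' add the prefix ha-.
So kilep → gokilep.

gokilep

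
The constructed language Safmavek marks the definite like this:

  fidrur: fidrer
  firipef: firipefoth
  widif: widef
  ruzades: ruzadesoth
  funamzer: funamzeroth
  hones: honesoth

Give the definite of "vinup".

"vinup" has last vowel 'u'. The one such stem in the data (fidrur → fidrer) changes the last vowel to 'e' (as does widif), so the same rule applies.
So vinup → vinep.

vinep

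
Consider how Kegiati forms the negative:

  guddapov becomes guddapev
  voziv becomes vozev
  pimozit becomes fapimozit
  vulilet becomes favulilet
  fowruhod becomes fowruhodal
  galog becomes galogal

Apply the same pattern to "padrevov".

padrevev

voziv and pimozit both have last vowel 'i' yet inflect differently (vozev, fapimozit), so the last vowel is not what conditions the rule; the final letter is.
"padrevov" ends in -v. The stems ending in -v (guddapov → guddapev, voziv → vozev) change the last vowel to 'e'.
So padrevov → padrevev.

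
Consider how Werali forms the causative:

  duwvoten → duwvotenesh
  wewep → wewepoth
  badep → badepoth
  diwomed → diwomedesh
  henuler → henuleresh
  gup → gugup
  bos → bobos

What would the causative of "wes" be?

gup and wewep both end in -p yet inflect differently (gugup, wewepoth), so the final letter is not what conditions the rule; the number of vowels is.
"wes" has 1 vowel. The stems with 1 vowel (gup → gugup, bos → bobos) repeat the first consonant+vowel as a prefix.
So wes → wewes.

wewes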